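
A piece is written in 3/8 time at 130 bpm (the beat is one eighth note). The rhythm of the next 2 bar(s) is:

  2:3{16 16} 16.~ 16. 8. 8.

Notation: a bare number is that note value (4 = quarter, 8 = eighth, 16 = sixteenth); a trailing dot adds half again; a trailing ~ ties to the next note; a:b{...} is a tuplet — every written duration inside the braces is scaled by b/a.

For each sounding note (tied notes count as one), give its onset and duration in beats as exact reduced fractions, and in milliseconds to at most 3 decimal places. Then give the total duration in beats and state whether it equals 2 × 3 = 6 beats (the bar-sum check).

1) 0.0ms=0b +346.154ms=3/4b
2) 346.154ms=3/4b +346.154ms=3/4b
3) 692.308ms=3/2b +692.308ms=3/2b
4) 1384.615ms=3b +692.308ms=3/2b
5) 2076.923ms=9/2b +692.308ms=3/2b
Σ=6b of 6 (130bpm 3/8) — PASS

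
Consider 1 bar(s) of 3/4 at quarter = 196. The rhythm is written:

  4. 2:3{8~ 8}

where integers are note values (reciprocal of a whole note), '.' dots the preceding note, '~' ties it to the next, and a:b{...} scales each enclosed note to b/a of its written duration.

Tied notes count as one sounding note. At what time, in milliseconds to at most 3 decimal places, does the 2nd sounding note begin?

note 2 onset = 3/2b = 459.184ms

1. 0.0ms @ 0 + 459.184ms (3/2)
2. 459.184ms @ 3/2 + 459.184ms (3/2)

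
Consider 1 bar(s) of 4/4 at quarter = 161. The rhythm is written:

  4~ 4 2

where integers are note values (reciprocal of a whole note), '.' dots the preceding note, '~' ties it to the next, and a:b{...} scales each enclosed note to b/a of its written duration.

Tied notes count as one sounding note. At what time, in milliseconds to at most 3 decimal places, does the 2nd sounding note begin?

1. 0.0ms @ 0 + 745.342ms (2)
2. 745.342ms @ 2 + 745.342ms (2)

note 2 onset = 2b = 745.342ms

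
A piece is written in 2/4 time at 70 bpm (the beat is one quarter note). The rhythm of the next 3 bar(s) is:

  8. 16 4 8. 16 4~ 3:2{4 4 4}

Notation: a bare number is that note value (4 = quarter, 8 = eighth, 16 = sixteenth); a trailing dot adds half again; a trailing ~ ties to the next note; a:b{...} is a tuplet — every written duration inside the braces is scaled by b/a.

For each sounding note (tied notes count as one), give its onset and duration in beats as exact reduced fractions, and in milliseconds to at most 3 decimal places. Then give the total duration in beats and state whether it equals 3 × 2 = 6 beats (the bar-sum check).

1) 0.0ms=0b +642.857ms=3/4b
2) 642.857ms=3/4b +214.286ms=1/4b
3) 857.143ms=1b +857.143ms=1b
4) 1714.286ms=2b +642.857ms=3/4b
5) 2357.143ms=11/4b +214.286ms=1/4b
6) 2571.429ms=3b +1428.571ms=5/3b
7) 4000.0ms=14/3b +571.429ms=2/3b
8) 4571.429ms=16/3b +571.429ms=2/3b
Σ=6b of 6 (70bpm 2/4) — PASS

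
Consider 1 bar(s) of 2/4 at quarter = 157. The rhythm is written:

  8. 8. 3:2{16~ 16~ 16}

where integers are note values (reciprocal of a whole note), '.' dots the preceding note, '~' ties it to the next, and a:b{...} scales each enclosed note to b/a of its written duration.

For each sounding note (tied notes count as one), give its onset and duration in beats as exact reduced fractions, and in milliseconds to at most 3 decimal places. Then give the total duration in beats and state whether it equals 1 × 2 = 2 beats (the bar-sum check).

1) 0.0ms=0b +286.624ms=3/4b
2) 286.624ms=3/4b +286.624ms=3/4b
3) 573.248ms=3/2b +191.083ms=1/2b
Σ=2b of 2 (157bpm 2/4) — PASS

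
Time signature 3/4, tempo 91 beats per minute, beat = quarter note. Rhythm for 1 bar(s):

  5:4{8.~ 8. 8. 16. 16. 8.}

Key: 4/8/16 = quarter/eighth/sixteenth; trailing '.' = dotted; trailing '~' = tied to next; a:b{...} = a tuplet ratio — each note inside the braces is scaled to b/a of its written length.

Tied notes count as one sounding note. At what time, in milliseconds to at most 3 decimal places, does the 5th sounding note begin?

note 5 onset = 12/5b = 1582.418ms

1. 0.0ms @ 0 + 791.209ms (6/5)
2. 791.209ms @ 6/5 + 395.604ms (3/5)
3. 1186.813ms @ 9/5 + 197.802ms (3/10)
4. 1384.615ms @ 21/10 + 197.802ms (3/10)
5. 1582.418ms @ 12/5 + 395.604ms (3/5)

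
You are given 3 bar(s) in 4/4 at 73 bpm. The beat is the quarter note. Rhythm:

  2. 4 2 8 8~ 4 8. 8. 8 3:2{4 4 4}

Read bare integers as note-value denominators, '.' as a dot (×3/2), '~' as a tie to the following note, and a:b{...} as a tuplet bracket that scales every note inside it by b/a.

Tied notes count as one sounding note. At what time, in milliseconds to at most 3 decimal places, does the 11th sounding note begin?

1. 0.0ms @ 0 + 2465.753ms (3)
2. 2465.753ms @ 3 + 821.918ms (1)
3. 3287.671ms @ 4 + 1643.836ms (2)
4. 4931.507ms @ 6 + 410.959ms (1/2)
5. 5342.466ms @ 13/2 + 1232.877ms (3/2)
6. 6575.342ms @ 8 + 616.438ms (3/4)
7. 7191.781ms @ 35/4 + 616.438ms (3/4)
8. 7808.219ms @ 19/2 + 410.959ms (1/2)
9. 8219.178ms @ 10 + 547.945ms (2/3)
10. 8767.123ms @ 32/3 + 547.945ms (2/3)
11. 9315.068ms @ 34/3 + 547.945ms (2/3)

note 11 onset = 34/3b = 9315.068ms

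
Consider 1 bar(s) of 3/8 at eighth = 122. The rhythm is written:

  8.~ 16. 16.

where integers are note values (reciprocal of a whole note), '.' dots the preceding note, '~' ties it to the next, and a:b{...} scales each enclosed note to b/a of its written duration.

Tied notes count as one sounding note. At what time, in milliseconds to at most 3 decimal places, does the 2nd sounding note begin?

1. 0.0ms @ 0 + 1106.557ms (9/4)
2. 1106.557ms @ 9/4 + 368.852ms (3/4)

note 2 onset = 9/4b = 1106.557ms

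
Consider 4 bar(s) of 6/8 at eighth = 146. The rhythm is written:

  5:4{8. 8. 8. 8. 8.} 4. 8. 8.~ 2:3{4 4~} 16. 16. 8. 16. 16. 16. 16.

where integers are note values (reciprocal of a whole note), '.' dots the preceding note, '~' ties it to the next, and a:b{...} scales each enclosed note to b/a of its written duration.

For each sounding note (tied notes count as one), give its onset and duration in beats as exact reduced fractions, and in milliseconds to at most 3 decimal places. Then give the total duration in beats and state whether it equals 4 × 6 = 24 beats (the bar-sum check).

1) 0.0ms=0b +493.151ms=6/5b
2) 493.151ms=6/5b +493.151ms=6/5b
3) 986.301ms=12/5b +493.151ms=6/5b
4) 1479.452ms=18/5b +493.151ms=6/5b
5) 1972.603ms=24/5b +493.151ms=6/5b
6) 2465.753ms=6b +1232.877ms=3b
7) 3698.63ms=9b +616.438ms=3/2b
8) 4315.068ms=21/2b +1849.315ms=9/2b
9) 6164.384ms=15b +1541.096ms=15/4b
10) 7705.479ms=75/4b +308.219ms=3/4b
11) 8013.699ms=39/2b +616.438ms=3/2b
12) 8630.137ms=21b +308.219ms=3/4b
13) 8938.356ms=87/4b +308.219ms=3/4b
14) 9246.575ms=45/2b +308.219ms=3/4b
15) 9554.795ms=93/4b +308.219ms=3/4b
Σ=24b of 24 (146bpm 6/8) — PASS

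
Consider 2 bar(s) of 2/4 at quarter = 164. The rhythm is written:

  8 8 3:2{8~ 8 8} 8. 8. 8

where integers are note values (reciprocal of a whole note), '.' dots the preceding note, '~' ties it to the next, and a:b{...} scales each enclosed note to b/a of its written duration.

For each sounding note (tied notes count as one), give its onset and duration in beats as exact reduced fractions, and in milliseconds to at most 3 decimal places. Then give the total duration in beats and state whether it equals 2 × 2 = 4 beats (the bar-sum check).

1) 0.0ms=0b +182.927ms=1/2b
2) 182.927ms=1/2b +182.927ms=1/2b
3) 365.854ms=1b +243.902ms=2/3b
4) 609.756ms=5/3b +121.951ms=1/3b
5) 731.707ms=2b +274.39ms=3/4b
6) 1006.098ms=11/4b +274.39ms=3/4b
7) 1280.488ms=7/2b +182.927ms=1/2b
Σ=4b of 4 (164bpm 2/4) — PASS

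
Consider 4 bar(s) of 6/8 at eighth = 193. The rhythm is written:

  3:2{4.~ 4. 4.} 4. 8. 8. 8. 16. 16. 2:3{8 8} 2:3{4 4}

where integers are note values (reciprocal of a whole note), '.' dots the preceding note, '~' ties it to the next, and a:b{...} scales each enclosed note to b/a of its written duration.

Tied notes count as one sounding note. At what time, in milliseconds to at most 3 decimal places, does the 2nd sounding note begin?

note 2 onset = 4b = 1243.523ms

1. 0.0ms @ 0 + 1243.523ms (4)
2. 1243.523ms @ 4 + 621.762ms (2)
3. 1865.285ms @ 6 + 932.642ms (3)
4. 2797.927ms @ 9 + 466.321ms (3/2)
5. 3264.249ms @ 21/2 + 466.321ms (3/2)
6. 3730.57ms @ 12 + 466.321ms (3/2)
7. 4196.891ms @ 27/2 + 233.161ms (3/4)
8. 4430.052ms @ 57/4 + 233.161ms (3/4)
9. 4663.212ms @ 15 + 466.321ms (3/2)
10. 5129.534ms @ 33/2 + 466.321ms (3/2)
11. 5595.855ms @ 18 + 932.642ms (3)
12. 6528.497ms @ 21 + 932.642ms (3)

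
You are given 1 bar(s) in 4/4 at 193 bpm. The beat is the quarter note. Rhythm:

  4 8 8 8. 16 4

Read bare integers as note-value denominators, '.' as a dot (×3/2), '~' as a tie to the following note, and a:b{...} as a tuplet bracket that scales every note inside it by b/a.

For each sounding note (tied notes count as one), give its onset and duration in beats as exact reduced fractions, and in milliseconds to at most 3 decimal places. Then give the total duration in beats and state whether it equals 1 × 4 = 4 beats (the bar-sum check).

1) 0.0ms=0b +310.881ms=1b
2) 310.881ms=1b +155.44ms=1/2b
3) 466.321ms=3/2b +155.44ms=1/2b
4) 621.762ms=2b +233.161ms=3/4b
5) 854.922ms=11/4b +77.72ms=1/4b
6) 932.642ms=3b +310.881ms=1b
Σ=4b of 4 (193bpm 4/4) — PASS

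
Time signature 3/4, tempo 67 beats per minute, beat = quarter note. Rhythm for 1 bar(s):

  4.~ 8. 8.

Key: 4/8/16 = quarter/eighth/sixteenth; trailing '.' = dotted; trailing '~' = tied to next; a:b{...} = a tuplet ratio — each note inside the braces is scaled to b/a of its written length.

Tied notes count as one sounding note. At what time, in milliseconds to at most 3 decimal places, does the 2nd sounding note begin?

note 2 onset = 9/4b = 2014.925ms

1. 0.0ms @ 0 + 2014.925ms (9/4)
2. 2014.925ms @ 9/4 + 671.642ms (3/4)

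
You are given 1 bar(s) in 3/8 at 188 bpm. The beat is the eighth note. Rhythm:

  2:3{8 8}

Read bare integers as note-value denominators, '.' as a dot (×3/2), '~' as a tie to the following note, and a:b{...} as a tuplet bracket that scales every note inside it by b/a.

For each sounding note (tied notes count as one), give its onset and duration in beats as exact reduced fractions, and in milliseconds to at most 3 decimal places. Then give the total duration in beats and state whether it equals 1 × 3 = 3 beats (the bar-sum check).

1) 0.0ms=0b +478.723ms=3/2b
2) 478.723ms=3/2b +478.723ms=3/2b
Σ=3b of 3 (188bpm 3/8) — PASS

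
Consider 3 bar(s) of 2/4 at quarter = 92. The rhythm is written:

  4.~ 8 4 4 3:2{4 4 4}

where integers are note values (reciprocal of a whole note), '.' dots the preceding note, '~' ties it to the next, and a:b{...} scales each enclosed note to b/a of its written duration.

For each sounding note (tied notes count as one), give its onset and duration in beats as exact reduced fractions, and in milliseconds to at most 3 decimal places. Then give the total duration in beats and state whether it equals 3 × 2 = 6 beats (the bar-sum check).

1) 0.0ms=0b +1304.348ms=2b
2) 1304.348ms=2b +652.174ms=1b
3) 1956.522ms=3b +652.174ms=1b
4) 2608.696ms=4b +434.783ms=2/3b
5) 3043.478ms=14/3b +434.783ms=2/3b
6) 3478.261ms=16/3b +434.783ms=2/3b
Σ=6b of 6 (92bpm 2/4) — PASS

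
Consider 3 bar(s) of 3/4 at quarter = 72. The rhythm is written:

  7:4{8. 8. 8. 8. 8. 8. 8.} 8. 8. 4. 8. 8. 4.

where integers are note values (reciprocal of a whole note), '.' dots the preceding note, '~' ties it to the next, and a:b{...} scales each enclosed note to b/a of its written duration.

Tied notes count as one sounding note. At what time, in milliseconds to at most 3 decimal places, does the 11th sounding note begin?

note 11 onset = 6b = 5000.0ms

1. 0.0ms @ 0 + 357.143ms (3/7)
2. 357.143ms @ 3/7 + 357.143ms (3/7)
3. 714.286ms @ 6/7 + 357.143ms (3/7)
4. 1071.429ms @ 9/7 + 357.143ms (3/7)
5. 1428.571ms @ 12/7 + 357.143ms (3/7)
6. 1785.714ms @ 15/7 + 357.143ms (3/7)
7. 2142.857ms @ 18/7 + 357.143ms (3/7)
8. 2500.0ms @ 3 + 625.0ms (3/4)
9. 3125.0ms @ 15/4 + 625.0ms (3/4)
10. 3750.0ms @ 9/2 + 1250.0ms (3/2)
11. 5000.0ms @ 6 + 625.0ms (3/4)
12. 5625.0ms @ 27/4 + 625.0ms (3/4)
13. 6250.0ms @ 15/2 + 1250.0ms (3/2)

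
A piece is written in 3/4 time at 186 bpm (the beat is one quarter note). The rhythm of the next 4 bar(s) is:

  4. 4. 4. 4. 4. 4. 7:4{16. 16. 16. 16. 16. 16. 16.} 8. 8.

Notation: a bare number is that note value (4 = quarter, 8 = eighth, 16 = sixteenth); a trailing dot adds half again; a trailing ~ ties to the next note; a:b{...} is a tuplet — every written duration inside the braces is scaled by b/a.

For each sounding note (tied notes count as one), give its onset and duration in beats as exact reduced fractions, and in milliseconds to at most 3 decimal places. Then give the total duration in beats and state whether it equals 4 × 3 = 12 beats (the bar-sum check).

1) 0.0ms=0b +483.871ms=3/2b
2) 483.871ms=3/2b +483.871ms=3/2b
3) 967.742ms=3b +483.871ms=3/2b
4) 1451.613ms=9/2b +483.871ms=3/2b
5) 1935.484ms=6b +483.871ms=3/2b
6) 2419.355ms=15/2b +483.871ms=3/2b
7) 2903.226ms=9b +69.124ms=3/14b
8) 2972.35ms=129/14b +69.124ms=3/14b
9) 3041.475ms=66/7b +69.124ms=3/14b
10) 3110.599ms=135/14b +69.124ms=3/14b
11) 3179.724ms=69/7b +69.124ms=3/14b
12) 3248.848ms=141/14b +69.124ms=3/14b
13) 3317.972ms=72/7b +69.124ms=3/14b
14) 3387.097ms=21/2b +241.935ms=3/4b
15) 3629.032ms=45/4b +241.935ms=3/4b
Σ=12b of 12 (186bpm 3/4) — PASS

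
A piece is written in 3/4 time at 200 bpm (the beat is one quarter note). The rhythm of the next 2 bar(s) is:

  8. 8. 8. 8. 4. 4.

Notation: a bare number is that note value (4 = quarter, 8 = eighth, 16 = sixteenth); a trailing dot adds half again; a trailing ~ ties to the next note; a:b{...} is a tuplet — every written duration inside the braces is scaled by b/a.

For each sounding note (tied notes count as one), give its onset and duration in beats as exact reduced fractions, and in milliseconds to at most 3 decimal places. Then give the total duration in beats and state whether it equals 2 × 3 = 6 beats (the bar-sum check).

1) 0.0ms=0b +225.0ms=3/4b
2) 225.0ms=3/4b +225.0ms=3/4b
3) 450.0ms=3/2b +225.0ms=3/4b
4) 675.0ms=9/4b +225.0ms=3/4b
5) 900.0ms=3b +450.0ms=3/2b
6) 1350.0ms=9/2b +450.0ms=3/2b
Σ=6b of 6 (200bpm 3/4) — PASS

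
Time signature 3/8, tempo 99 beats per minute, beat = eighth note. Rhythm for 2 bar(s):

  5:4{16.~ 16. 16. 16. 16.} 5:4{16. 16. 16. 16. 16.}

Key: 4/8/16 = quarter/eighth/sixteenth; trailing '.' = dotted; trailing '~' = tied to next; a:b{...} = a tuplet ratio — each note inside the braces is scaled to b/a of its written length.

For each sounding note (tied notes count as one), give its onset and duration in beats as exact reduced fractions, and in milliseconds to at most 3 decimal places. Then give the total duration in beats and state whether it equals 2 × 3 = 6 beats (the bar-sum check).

1) 0.0ms=0b +727.273ms=6/5b
2) 727.273ms=6/5b +363.636ms=3/5b
3) 1090.909ms=9/5b +363.636ms=3/5b
4) 1454.545ms=12/5b +363.636ms=3/5b
5) 1818.182ms=3b +363.636ms=3/5b
6) 2181.818ms=18/5b +363.636ms=3/5b
7) 2545.455ms=21/5b +363.636ms=3/5b
8) 2909.091ms=24/5b +363.636ms=3/5b
9) 3272.727ms=27/5b +363.636ms=3/5b
Σ=6b of 6 (99bpm 3/8) — PASS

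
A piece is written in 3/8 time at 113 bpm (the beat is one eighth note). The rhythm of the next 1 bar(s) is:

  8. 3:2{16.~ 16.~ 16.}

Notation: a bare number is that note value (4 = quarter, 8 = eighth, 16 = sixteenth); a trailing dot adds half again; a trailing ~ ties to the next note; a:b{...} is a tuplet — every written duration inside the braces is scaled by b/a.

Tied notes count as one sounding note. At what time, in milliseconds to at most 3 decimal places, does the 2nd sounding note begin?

note 2 onset = 3/2b = 796.46ms

1. 0.0ms @ 0 + 796.46ms (3/2)
2. 796.46ms @ 3/2 + 796.46ms (3/2)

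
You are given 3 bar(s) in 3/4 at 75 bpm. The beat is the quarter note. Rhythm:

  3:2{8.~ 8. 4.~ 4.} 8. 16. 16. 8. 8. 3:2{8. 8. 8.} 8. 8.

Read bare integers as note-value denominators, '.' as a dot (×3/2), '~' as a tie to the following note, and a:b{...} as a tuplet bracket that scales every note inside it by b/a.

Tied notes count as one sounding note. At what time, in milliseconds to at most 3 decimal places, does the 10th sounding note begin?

1. 0.0ms @ 0 + 800.0ms (1)
2. 800.0ms @ 1 + 1600.0ms (2)
3. 2400.0ms @ 3 + 600.0ms (3/4)
4. 3000.0ms @ 15/4 + 300.0ms (3/8)
5. 3300.0ms @ 33/8 + 300.0ms (3/8)
6. 3600.0ms @ 9/2 + 600.0ms (3/4)
7. 4200.0ms @ 21/4 + 600.0ms (3/4)
8. 4800.0ms @ 6 + 400.0ms (1/2)
9. 5200.0ms @ 13/2 + 400.0ms (1/2)
10. 5600.0ms @ 7 + 400.0ms (1/2)
11. 6000.0ms @ 15/2 + 600.0ms (3/4)
12. 6600.0ms @ 33/4 + 600.0ms (3/4)

note 10 onset = 7b = 5600.0ms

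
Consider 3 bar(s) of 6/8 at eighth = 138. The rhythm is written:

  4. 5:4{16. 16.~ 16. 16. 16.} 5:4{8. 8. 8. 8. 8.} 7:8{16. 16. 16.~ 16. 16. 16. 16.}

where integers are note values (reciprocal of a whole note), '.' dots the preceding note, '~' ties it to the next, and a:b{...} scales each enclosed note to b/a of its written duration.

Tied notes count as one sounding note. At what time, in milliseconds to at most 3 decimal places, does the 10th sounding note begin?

1. 0.0ms @ 0 + 1304.348ms (3)
2. 1304.348ms @ 3 + 260.87ms (3/5)
3. 1565.217ms @ 18/5 + 521.739ms (6/5)
4. 2086.957ms @ 24/5 + 260.87ms (3/5)
5. 2347.826ms @ 27/5 + 260.87ms (3/5)
6. 2608.696ms @ 6 + 521.739ms (6/5)
7. 3130.435ms @ 36/5 + 521.739ms (6/5)
8. 3652.174ms @ 42/5 + 521.739ms (6/5)
9. 4173.913ms @ 48/5 + 521.739ms (6/5)
10. 4695.652ms @ 54/5 + 521.739ms (6/5)
11. 5217.391ms @ 12 + 372.671ms (6/7)
12. 5590.062ms @ 90/7 + 372.671ms (6/7)
13. 5962.733ms @ 96/7 + 745.342ms (12/7)
14. 6708.075ms @ 108/7 + 372.671ms (6/7)
15. 7080.745ms @ 114/7 + 372.671ms (6/7)
16. 7453.416ms @ 120/7 + 372.671ms (6/7)

note 10 onset = 54/5b = 4695.652ms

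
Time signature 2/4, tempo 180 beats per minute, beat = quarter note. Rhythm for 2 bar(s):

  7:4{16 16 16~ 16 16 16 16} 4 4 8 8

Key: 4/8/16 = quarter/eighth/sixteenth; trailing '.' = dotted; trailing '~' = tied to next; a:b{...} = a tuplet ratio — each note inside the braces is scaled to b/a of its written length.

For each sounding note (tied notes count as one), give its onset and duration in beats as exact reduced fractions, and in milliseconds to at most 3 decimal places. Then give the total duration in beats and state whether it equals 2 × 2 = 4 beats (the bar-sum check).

1) 0.0ms=0b +47.619ms=1/7b
2) 47.619ms=1/7b +47.619ms=1/7b
3) 95.238ms=2/7b +95.238ms=2/7b
4) 190.476ms=4/7b +47.619ms=1/7b
5) 238.095ms=5/7b +47.619ms=1/7b
6) 285.714ms=6/7b +47.619ms=1/7b
7) 333.333ms=1b +333.333ms=1b
8) 666.667ms=2b +333.333ms=1b
9) 1000.0ms=3b +166.667ms=1/2b
10) 1166.667ms=7/2b +166.667ms=1/2b
Σ=4b of 4 (180bpm 2/4) — PASS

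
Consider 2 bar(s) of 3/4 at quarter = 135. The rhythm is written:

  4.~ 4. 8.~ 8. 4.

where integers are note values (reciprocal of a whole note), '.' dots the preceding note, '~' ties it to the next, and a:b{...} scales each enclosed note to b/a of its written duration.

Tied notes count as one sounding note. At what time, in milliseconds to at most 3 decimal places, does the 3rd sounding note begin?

note 3 onset = 9/2b = 2000.0ms

1. 0.0ms @ 0 + 1333.333ms (3)
2. 1333.333ms @ 3 + 666.667ms (3/2)
3. 2000.0ms @ 9/2 + 666.667ms (3/2)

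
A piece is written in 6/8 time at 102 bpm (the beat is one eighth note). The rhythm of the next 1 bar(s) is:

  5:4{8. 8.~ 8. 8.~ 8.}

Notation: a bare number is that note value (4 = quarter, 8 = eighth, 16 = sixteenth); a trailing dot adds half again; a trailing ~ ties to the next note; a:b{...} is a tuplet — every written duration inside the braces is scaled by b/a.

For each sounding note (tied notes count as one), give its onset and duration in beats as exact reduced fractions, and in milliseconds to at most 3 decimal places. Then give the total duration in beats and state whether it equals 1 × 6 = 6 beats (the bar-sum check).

1) 0.0ms=0b +705.882ms=6/5b
2) 705.882ms=6/5b +1411.765ms=12/5b
3) 2117.647ms=18/5b +1411.765ms=12/5b
Σ=6b of 6 (102bpm 6/8) — PASS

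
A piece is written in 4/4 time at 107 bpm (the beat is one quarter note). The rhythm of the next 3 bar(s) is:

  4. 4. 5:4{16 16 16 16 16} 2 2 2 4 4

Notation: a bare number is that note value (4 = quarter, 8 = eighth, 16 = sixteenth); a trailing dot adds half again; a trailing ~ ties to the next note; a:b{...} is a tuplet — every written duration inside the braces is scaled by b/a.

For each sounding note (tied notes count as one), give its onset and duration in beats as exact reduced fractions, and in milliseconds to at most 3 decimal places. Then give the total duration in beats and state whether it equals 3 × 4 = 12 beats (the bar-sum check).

1) 0.0ms=0b +841.121ms=3/2b
2) 841.121ms=3/2b +841.121ms=3/2b
3) 1682.243ms=3b +112.15ms=1/5b
4) 1794.393ms=16/5b +112.15ms=1/5b
5) 1906.542ms=17/5b +112.15ms=1/5b
6) 2018.692ms=18/5b +112.15ms=1/5b
7) 2130.841ms=19/5b +112.15ms=1/5b
8) 2242.991ms=4b +1121.495ms=2b
9) 3364.486ms=6b +1121.495ms=2b
10) 4485.981ms=8b +1121.495ms=2b
11) 5607.477ms=10b +560.748ms=1b
12) 6168.224ms=11b +560.748ms=1b
Σ=12b of 12 (107bpm 4/4) — PASS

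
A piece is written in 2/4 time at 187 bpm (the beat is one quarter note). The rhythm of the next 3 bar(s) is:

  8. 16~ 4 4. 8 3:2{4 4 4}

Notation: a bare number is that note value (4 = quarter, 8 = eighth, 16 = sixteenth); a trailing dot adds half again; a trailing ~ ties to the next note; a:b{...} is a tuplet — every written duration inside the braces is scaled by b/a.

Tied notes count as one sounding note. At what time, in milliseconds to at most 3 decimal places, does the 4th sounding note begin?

1. 0.0ms @ 0 + 240.642ms (3/4)
2. 240.642ms @ 3/4 + 401.07ms (5/4)
3. 641.711ms @ 2 + 481.283ms (3/2)
4. 1122.995ms @ 7/2 + 160.428ms (1/2)
5. 1283.422ms @ 4 + 213.904ms (2/3)
6. 1497.326ms @ 14/3 + 213.904ms (2/3)
7. 1711.23ms @ 16/3 + 213.904ms (2/3)

note 4 onset = 7/2b = 1122.995ms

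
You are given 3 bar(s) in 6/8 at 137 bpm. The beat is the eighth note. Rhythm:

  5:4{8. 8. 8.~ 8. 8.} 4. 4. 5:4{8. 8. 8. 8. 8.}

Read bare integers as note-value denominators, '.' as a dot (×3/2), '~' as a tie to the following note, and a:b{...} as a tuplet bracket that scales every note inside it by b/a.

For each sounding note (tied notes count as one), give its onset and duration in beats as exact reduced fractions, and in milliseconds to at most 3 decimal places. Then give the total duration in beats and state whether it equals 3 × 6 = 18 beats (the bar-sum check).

1) 0.0ms=0b +525.547ms=6/5b
2) 525.547ms=6/5b +525.547ms=6/5b
3) 1051.095ms=12/5b +1051.095ms=12/5b
4) 2102.19ms=24/5b +525.547ms=6/5b
5) 2627.737ms=6b +1313.869ms=3b
6) 3941.606ms=9b +1313.869ms=3b
7) 5255.474ms=12b +525.547ms=6/5b
8) 5781.022ms=66/5b +525.547ms=6/5b
9) 6306.569ms=72/5b +525.547ms=6/5b
10) 6832.117ms=78/5b +525.547ms=6/5b
11) 7357.664ms=84/5b +525.547ms=6/5b
Σ=18b of 18 (137bpm 6/8) — PASS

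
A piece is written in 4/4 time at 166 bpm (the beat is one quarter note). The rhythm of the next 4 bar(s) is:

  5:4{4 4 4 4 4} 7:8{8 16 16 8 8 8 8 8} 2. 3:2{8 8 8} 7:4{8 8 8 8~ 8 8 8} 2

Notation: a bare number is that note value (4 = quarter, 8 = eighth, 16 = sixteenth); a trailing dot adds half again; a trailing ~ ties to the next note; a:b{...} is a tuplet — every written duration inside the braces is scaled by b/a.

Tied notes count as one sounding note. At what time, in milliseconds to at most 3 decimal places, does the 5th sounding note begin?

1. 0.0ms @ 0 + 289.157ms (4/5)
2. 289.157ms @ 4/5 + 289.157ms (4/5)
3. 578.313ms @ 8/5 + 289.157ms (4/5)
4. 867.47ms @ 12/5 + 289.157ms (4/5)
5. 1156.627ms @ 16/5 + 289.157ms (4/5)
6. 1445.783ms @ 4 + 206.54ms (4/7)
7. 1652.324ms @ 32/7 + 103.27ms (2/7)
8. 1755.594ms @ 34/7 + 103.27ms (2/7)
9. 1858.864ms @ 36/7 + 206.54ms (4/7)
10. 2065.404ms @ 40/7 + 206.54ms (4/7)
11. 2271.945ms @ 44/7 + 206.54ms (4/7)
12. 2478.485ms @ 48/7 + 206.54ms (4/7)
13. 2685.026ms @ 52/7 + 206.54ms (4/7)
14. 2891.566ms @ 8 + 1084.337ms (3)
15. 3975.904ms @ 11 + 120.482ms (1/3)
16. 4096.386ms @ 34/3 + 120.482ms (1/3)
17. 4216.867ms @ 35/3 + 120.482ms (1/3)
18. 4337.349ms @ 12 + 103.27ms (2/7)
19. 4440.62ms @ 86/7 + 103.27ms (2/7)
20. 4543.89ms @ 88/7 + 103.27ms (2/7)
21. 4647.16ms @ 90/7 + 206.54ms (4/7)
22. 4853.701ms @ 94/7 + 103.27ms (2/7)
23. 4956.971ms @ 96/7 + 103.27ms (2/7)
24. 5060.241ms @ 14 + 722.892ms (2)

note 5 onset = 16/5b = 1156.627ms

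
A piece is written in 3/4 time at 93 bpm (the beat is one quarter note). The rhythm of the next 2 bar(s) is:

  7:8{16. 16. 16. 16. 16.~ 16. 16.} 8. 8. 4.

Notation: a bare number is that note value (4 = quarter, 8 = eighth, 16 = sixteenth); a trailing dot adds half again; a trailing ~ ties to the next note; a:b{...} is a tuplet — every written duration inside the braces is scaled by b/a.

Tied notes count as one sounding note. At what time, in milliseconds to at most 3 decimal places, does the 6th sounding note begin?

1. 0.0ms @ 0 + 276.498ms (3/7)
2. 276.498ms @ 3/7 + 276.498ms (3/7)
3. 552.995ms @ 6/7 + 276.498ms (3/7)
4. 829.493ms @ 9/7 + 276.498ms (3/7)
5. 1105.991ms @ 12/7 + 552.995ms (6/7)
6. 1658.986ms @ 18/7 + 276.498ms (3/7)
7. 1935.484ms @ 3 + 483.871ms (3/4)
8. 2419.355ms @ 15/4 + 483.871ms (3/4)
9. 2903.226ms @ 9/2 + 967.742ms (3/2)

note 6 onset = 18/7b = 1658.986ms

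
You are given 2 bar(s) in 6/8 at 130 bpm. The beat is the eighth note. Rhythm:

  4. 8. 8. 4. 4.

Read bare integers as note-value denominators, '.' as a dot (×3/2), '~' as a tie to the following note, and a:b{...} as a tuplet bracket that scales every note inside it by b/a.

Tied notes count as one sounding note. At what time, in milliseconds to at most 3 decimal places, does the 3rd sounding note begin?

1. 0.0ms @ 0 + 1384.615ms (3)
2. 1384.615ms @ 3 + 692.308ms (3/2)
3. 2076.923ms @ 9/2 + 692.308ms (3/2)
4. 2769.231ms @ 6 + 1384.615ms (3)
5. 4153.846ms @ 9 + 1384.615ms (3)

note 3 onset = 9/2b = 2076.923ms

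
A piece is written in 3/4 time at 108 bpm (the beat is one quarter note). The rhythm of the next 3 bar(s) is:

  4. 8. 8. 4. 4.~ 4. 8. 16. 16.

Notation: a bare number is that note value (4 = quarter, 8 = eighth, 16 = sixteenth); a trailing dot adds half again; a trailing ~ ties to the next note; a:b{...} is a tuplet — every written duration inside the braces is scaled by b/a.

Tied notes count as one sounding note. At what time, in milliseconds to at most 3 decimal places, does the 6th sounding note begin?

note 6 onset = 15/2b = 4166.667ms

1. 0.0ms @ 0 + 833.333ms (3/2)
2. 833.333ms @ 3/2 + 416.667ms (3/4)
3. 1250.0ms @ 9/4 + 416.667ms (3/4)
4. 1666.667ms @ 3 + 833.333ms (3/2)
5. 2500.0ms @ 9/2 + 1666.667ms (3)
6. 4166.667ms @ 15/2 + 416.667ms (3/4)
7. 4583.333ms @ 33/4 + 208.333ms (3/8)
8. 4791.667ms @ 69/8 + 208.333ms (3/8)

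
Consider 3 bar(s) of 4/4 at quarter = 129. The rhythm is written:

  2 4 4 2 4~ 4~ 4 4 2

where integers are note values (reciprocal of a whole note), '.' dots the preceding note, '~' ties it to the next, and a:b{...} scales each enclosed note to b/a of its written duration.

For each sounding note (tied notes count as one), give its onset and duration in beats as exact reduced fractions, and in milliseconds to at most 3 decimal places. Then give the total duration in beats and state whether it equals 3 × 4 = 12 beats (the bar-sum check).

1) 0.0ms=0b +930.233ms=2b
2) 930.233ms=2b +465.116ms=1b
3) 1395.349ms=3b +465.116ms=1b
4) 1860.465ms=4b +930.233ms=2b
5) 2790.698ms=6b +1395.349ms=3b
6) 4186.047ms=9b +465.116ms=1b
7) 4651.163ms=10b +930.233ms=2b
Σ=12b of 12 (129bpm 4/4) — PASS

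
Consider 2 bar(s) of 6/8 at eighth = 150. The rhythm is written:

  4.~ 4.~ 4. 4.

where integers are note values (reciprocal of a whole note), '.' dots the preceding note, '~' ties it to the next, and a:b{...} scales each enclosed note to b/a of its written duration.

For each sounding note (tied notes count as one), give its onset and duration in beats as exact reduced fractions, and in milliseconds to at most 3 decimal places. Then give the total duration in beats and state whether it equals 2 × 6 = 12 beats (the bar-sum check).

1) 0.0ms=0b +3600.0ms=9b
2) 3600.0ms=9b +1200.0ms=3b
Σ=12b of 12 (150bpm 6/8) — PASS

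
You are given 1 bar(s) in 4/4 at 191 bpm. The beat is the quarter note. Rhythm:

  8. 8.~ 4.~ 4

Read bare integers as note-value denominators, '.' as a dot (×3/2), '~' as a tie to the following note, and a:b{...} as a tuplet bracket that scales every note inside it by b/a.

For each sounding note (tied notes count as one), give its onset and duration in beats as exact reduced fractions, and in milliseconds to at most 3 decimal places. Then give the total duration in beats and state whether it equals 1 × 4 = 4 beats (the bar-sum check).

1) 0.0ms=0b +235.602ms=3/4b
2) 235.602ms=3/4b +1020.942ms=13/4b
Σ=4b of 4 (191bpm 4/4) — PASS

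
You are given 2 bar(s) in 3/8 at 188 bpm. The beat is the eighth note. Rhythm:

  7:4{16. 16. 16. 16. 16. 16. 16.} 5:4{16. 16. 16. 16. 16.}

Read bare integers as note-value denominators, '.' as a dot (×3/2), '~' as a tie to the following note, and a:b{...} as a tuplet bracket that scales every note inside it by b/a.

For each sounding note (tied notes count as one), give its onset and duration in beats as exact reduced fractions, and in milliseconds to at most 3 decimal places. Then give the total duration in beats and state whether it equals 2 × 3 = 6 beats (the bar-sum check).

1) 0.0ms=0b +136.778ms=3/7b
2) 136.778ms=3/7b +136.778ms=3/7b
3) 273.556ms=6/7b +136.778ms=3/7b
4) 410.334ms=9/7b +136.778ms=3/7b
5) 547.112ms=12/7b +136.778ms=3/7b
6) 683.891ms=15/7b +136.778ms=3/7b
7) 820.669ms=18/7b +136.778ms=3/7b
8) 957.447ms=3b +191.489ms=3/5b
9) 1148.936ms=18/5b +191.489ms=3/5b
10) 1340.426ms=21/5b +191.489ms=3/5b
11) 1531.915ms=24/5b +191.489ms=3/5b
12) 1723.404ms=27/5b +191.489ms=3/5b
Σ=6b of 6 (188bpm 3/8) — PASS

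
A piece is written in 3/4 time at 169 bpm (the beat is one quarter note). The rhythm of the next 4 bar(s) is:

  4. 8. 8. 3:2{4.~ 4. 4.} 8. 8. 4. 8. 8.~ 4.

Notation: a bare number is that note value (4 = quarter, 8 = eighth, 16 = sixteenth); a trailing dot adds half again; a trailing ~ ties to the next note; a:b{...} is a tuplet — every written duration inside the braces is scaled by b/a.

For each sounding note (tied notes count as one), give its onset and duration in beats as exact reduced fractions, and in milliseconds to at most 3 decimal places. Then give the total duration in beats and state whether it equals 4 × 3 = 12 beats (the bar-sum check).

1) 0.0ms=0b +532.544ms=3/2b
2) 532.544ms=3/2b +266.272ms=3/4b
3) 798.817ms=9/4b +266.272ms=3/4b
4) 1065.089ms=3b +710.059ms=2b
5) 1775.148ms=5b +355.03ms=1b
6) 2130.178ms=6b +266.272ms=3/4b
7) 2396.45ms=27/4b +266.272ms=3/4b
8) 2662.722ms=15/2b +532.544ms=3/2b
9) 3195.266ms=9b +266.272ms=3/4b
10) 3461.538ms=39/4b +798.817ms=9/4b
Σ=12b of 12 (169bpm 3/4) — PASS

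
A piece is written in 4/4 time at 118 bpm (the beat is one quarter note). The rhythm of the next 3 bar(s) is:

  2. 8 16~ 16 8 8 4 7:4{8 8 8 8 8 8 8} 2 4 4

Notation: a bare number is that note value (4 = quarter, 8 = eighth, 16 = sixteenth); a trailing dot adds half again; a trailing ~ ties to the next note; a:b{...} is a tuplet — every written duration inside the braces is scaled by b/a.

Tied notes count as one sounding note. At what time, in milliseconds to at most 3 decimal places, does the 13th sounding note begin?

1. 0.0ms @ 0 + 1525.424ms (3)
2. 1525.424ms @ 3 + 254.237ms (1/2)
3. 1779.661ms @ 7/2 + 254.237ms (1/2)
4. 2033.898ms @ 4 + 254.237ms (1/2)
5. 2288.136ms @ 9/2 + 254.237ms (1/2)
6. 2542.373ms @ 5 + 508.475ms (1)
7. 3050.847ms @ 6 + 145.278ms (2/7)
8. 3196.126ms @ 44/7 + 145.278ms (2/7)
9. 3341.404ms @ 46/7 + 145.278ms (2/7)
10. 3486.683ms @ 48/7 + 145.278ms (2/7)
11. 3631.961ms @ 50/7 + 145.278ms (2/7)
12. 3777.24ms @ 52/7 + 145.278ms (2/7)
13. 3922.518ms @ 54/7 + 145.278ms (2/7)
14. 4067.797ms @ 8 + 1016.949ms (2)
15. 5084.746ms @ 10 + 508.475ms (1)
16. 5593.22ms @ 11 + 508.475ms (1)

note 13 onset = 54/7b = 3922.518ms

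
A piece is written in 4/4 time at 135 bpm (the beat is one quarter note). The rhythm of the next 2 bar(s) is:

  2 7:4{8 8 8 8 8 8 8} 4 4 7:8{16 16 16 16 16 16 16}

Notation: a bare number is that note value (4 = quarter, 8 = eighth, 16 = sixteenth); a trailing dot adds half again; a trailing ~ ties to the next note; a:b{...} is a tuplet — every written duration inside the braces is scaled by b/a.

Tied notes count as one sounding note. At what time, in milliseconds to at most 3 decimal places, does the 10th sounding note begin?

1. 0.0ms @ 0 + 888.889ms (2)
2. 888.889ms @ 2 + 126.984ms (2/7)
3. 1015.873ms @ 16/7 + 126.984ms (2/7)
4. 1142.857ms @ 18/7 + 126.984ms (2/7)
5. 1269.841ms @ 20/7 + 126.984ms (2/7)
6. 1396.825ms @ 22/7 + 126.984ms (2/7)
7. 1523.81ms @ 24/7 + 126.984ms (2/7)
8. 1650.794ms @ 26/7 + 126.984ms (2/7)
9. 1777.778ms @ 4 + 444.444ms (1)
10. 2222.222ms @ 5 + 444.444ms (1)
11. 2666.667ms @ 6 + 126.984ms (2/7)
12. 2793.651ms @ 44/7 + 126.984ms (2/7)
13. 2920.635ms @ 46/7 + 126.984ms (2/7)
14. 3047.619ms @ 48/7 + 126.984ms (2/7)
15. 3174.603ms @ 50/7 + 126.984ms (2/7)
16. 3301.587ms @ 52/7 + 126.984ms (2/7)
17. 3428.571ms @ 54/7 + 126.984ms (2/7)

note 10 onset = 5b = 2222.222ms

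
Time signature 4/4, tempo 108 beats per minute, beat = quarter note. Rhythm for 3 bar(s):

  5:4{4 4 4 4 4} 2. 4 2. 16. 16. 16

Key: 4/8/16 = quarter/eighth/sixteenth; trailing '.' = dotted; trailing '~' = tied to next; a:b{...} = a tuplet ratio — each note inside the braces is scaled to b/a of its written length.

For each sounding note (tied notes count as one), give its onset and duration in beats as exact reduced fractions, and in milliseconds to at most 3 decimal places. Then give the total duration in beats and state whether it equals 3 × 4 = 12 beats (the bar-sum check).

1) 0.0ms=0b +444.444ms=4/5b
2) 444.444ms=4/5b +444.444ms=4/5b
3) 888.889ms=8/5b +444.444ms=4/5b
4) 1333.333ms=12/5b +444.444ms=4/5b
5) 1777.778ms=16/5b +444.444ms=4/5b
6) 2222.222ms=4b +1666.667ms=3b
7) 3888.889ms=7b +555.556ms=1b
8) 4444.444ms=8b +1666.667ms=3b
9) 6111.111ms=11b +208.333ms=3/8b
10) 6319.444ms=91/8b +208.333ms=3/8b
11) 6527.778ms=47/4b +138.889ms=1/4b
Σ=12b of 12 (108bpm 4/4) — PASS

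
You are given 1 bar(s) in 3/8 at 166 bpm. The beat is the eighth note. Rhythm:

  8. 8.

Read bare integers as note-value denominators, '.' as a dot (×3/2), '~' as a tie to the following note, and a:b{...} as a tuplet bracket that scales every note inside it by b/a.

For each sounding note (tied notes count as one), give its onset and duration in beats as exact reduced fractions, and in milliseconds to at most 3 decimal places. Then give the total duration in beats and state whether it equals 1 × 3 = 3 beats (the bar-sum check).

1) 0.0ms=0b +542.169ms=3/2b
2) 542.169ms=3/2b +542.169ms=3/2b
Σ=3b of 3 (166bpm 3/8) — PASS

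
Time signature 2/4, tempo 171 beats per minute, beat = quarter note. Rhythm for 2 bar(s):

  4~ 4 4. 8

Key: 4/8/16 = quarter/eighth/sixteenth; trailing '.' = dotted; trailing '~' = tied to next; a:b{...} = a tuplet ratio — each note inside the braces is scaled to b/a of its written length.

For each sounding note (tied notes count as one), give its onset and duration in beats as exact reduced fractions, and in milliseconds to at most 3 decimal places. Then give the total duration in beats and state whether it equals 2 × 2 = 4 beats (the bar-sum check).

1) 0.0ms=0b +701.754ms=2b
2) 701.754ms=2b +526.316ms=3/2b
3) 1228.07ms=7/2b +175.439ms=1/2b
Σ=4b of 4 (171bpm 2/4) — PASS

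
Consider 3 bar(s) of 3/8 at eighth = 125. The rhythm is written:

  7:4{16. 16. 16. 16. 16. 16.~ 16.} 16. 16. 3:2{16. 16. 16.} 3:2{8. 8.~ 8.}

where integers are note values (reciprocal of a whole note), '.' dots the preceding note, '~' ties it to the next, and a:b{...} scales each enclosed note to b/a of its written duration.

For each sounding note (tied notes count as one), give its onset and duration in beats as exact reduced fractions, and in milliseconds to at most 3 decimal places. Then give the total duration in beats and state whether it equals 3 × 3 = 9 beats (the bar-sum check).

1) 0.0ms=0b +205.714ms=3/7b
2) 205.714ms=3/7b +205.714ms=3/7b
3) 411.429ms=6/7b +205.714ms=3/7b
4) 617.143ms=9/7b +205.714ms=3/7b
5) 822.857ms=12/7b +205.714ms=3/7b
6) 1028.571ms=15/7b +411.429ms=6/7b
7) 1440.0ms=3b +360.0ms=3/4b
8) 1800.0ms=15/4b +360.0ms=3/4b
9) 2160.0ms=9/2b +240.0ms=1/2b
10) 2400.0ms=5b +240.0ms=1/2b
11) 2640.0ms=11/2b +240.0ms=1/2b
12) 2880.0ms=6b +480.0ms=1b
13) 3360.0ms=7b +960.0ms=2b
Σ=9b of 9 (125bpm 3/8) — PASS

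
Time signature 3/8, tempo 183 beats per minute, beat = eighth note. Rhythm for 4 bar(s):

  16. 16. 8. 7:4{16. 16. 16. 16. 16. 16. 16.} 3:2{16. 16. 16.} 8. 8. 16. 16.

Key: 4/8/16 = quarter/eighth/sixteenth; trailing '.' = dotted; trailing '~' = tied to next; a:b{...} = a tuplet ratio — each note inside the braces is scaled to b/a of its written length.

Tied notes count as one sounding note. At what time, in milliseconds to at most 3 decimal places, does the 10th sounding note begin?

note 10 onset = 39/7b = 1826.698ms

1. 0.0ms @ 0 + 245.902ms (3/4)
2. 245.902ms @ 3/4 + 245.902ms (3/4)
3. 491.803ms @ 3/2 + 491.803ms (3/2)
4. 983.607ms @ 3 + 140.515ms (3/7)
5. 1124.122ms @ 24/7 + 140.515ms (3/7)
6. 1264.637ms @ 27/7 + 140.515ms (3/7)
7. 1405.152ms @ 30/7 + 140.515ms (3/7)
8. 1545.667ms @ 33/7 + 140.515ms (3/7)
9. 1686.183ms @ 36/7 + 140.515ms (3/7)
10. 1826.698ms @ 39/7 + 140.515ms (3/7)
11. 1967.213ms @ 6 + 163.934ms (1/2)
12. 2131.148ms @ 13/2 + 163.934ms (1/2)
13. 2295.082ms @ 7 + 163.934ms (1/2)
14. 2459.016ms @ 15/2 + 491.803ms (3/2)
15. 2950.82ms @ 9 + 491.803ms (3/2)
16. 3442.623ms @ 21/2 + 245.902ms (3/4)
17. 3688.525ms @ 45/4 + 245.902ms (3/4)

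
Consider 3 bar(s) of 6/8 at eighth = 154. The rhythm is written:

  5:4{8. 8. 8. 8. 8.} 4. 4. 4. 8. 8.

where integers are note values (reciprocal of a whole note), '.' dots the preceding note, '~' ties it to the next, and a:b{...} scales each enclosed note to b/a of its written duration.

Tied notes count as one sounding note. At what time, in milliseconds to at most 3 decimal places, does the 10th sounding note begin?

1. 0.0ms @ 0 + 467.532ms (6/5)
2. 467.532ms @ 6/5 + 467.532ms (6/5)
3. 935.065ms @ 12/5 + 467.532ms (6/5)
4. 1402.597ms @ 18/5 + 467.532ms (6/5)
5. 1870.13ms @ 24/5 + 467.532ms (6/5)
6. 2337.662ms @ 6 + 1168.831ms (3)
7. 3506.494ms @ 9 + 1168.831ms (3)
8. 4675.325ms @ 12 + 1168.831ms (3)
9. 5844.156ms @ 15 + 584.416ms (3/2)
10. 6428.571ms @ 33/2 + 584.416ms (3/2)

note 10 onset = 33/2b = 6428.571ms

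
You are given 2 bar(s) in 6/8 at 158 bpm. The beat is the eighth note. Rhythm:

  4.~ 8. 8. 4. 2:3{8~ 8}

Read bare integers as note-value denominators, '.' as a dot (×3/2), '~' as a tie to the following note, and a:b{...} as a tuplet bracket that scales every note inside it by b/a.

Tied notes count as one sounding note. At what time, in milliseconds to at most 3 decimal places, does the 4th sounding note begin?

note 4 onset = 9b = 3417.722ms

1. 0.0ms @ 0 + 1708.861ms (9/2)
2. 1708.861ms @ 9/2 + 569.62ms (3/2)
3. 2278.481ms @ 6 + 1139.241ms (3)
4. 3417.722ms @ 9 + 1139.241ms (3)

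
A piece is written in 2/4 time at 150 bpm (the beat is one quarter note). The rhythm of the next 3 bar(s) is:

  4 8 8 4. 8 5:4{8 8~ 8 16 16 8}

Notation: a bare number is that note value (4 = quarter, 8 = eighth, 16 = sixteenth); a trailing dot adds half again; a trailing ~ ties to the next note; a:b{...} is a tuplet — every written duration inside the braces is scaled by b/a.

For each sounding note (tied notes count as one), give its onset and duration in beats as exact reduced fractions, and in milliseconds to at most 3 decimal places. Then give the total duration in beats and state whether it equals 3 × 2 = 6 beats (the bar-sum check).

1) 0.0ms=0b +400.0ms=1b
2) 400.0ms=1b +200.0ms=1/2b
3) 600.0ms=3/2b +200.0ms=1/2b
4) 800.0ms=2b +600.0ms=3/2b
5) 1400.0ms=7/2b +200.0ms=1/2b
6) 1600.0ms=4b +160.0ms=2/5b
7) 1760.0ms=22/5b +320.0ms=4/5b
8) 2080.0ms=26/5b +80.0ms=1/5b
9) 2160.0ms=27/5b +80.0ms=1/5b
10) 2240.0ms=28/5b +160.0ms=2/5b
Σ=6b of 6 (150bpm 2/4) — PASS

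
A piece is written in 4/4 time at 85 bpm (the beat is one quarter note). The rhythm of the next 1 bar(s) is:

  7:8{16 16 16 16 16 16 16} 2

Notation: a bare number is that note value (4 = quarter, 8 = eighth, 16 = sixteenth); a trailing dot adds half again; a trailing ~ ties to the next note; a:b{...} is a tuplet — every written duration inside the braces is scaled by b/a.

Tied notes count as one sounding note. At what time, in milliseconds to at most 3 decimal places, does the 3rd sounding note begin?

1. 0.0ms @ 0 + 201.681ms (2/7)
2. 201.681ms @ 2/7 + 201.681ms (2/7)
3. 403.361ms @ 4/7 + 201.681ms (2/7)
4. 605.042ms @ 6/7 + 201.681ms (2/7)
5. 806.723ms @ 8/7 + 201.681ms (2/7)
6. 1008.403ms @ 10/7 + 201.681ms (2/7)
7. 1210.084ms @ 12/7 + 201.681ms (2/7)
8. 1411.765ms @ 2 + 1411.765ms (2)

note 3 onset = 4/7b = 403.361ms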